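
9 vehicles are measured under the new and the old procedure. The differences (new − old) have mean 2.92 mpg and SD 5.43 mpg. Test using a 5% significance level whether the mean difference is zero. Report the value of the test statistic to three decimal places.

1.613

H0: μ_d = 0; H1: μ_d ≠ 0 (paired t-test on the differences, two-sided).
t = d̄/(s_d/√n) = 2.92/(5.43/√9) = 1.613
df = n − 1 = 8
Two-sided p-value ≈ 0.145
Since p ≈ 0.145 > α = 0.05, fail to reject H0; the evidence is not statistically significant.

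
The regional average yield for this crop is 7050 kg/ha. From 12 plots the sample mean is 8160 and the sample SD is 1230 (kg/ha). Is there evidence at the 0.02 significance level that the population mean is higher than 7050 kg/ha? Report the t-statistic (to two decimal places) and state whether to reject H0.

H0: μ = 7050; H1: μ > 7050 (one-sample t-test, right-tailed).
t = (x̄ − μ₀)/(s/√n) = (8160 − 7050)/(1230/√12) = 3.13
df = n − 1 = 11
p-value = P(T ≥ 3.13) ≈ 0.005
Since p ≈ 0.005 < α = 0.02, reject H0; the evidence is statistically significant.

t = 3.13; reject H0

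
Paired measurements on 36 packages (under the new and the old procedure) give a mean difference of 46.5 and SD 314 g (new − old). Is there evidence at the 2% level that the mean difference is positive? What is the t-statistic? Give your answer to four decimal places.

0.8885

H0: μ_d = 0; H1: μ_d > 0 (paired t-test on the differences, right-tailed).
t = d̄/(s_d/√n) = 46.5/(314/√36) = 0.8885
df = n − 1 = 35
p-value = P(T ≥ 0.8885) ≈ 0.190
Since p ≈ 0.190 > α = 0.02, fail to reject H0; the evidence is not statistically significant.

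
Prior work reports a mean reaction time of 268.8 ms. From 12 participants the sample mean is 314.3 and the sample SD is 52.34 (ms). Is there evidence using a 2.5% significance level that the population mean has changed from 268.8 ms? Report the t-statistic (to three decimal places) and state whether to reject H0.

t = 3.011; reject H0

H0: μ = 268.8; H1: μ ≠ 268.8 (one-sample t-test, two-sided).
t = (x̄ − μ₀)/(s/√n) = (314.3 − 268.8)/(52.34/√12) = 3.011
df = n − 1 = 11
Two-sided p-value ≈ 0.012
Since p ≈ 0.012 < α = 0.025, reject H0; the evidence is statistically significant.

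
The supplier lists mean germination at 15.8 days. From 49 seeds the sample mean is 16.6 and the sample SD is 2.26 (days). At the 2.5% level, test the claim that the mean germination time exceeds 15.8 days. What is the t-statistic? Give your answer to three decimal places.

H0: μ = 15.8; H1: μ > 15.8 (one-sample t-test, right-tailed).
t = (x̄ − μ₀)/(s/√n) = (16.6 − 15.8)/(2.26/√49) = 2.478
df = n − 1 = 48
p-value = P(T ≥ 2.478) ≈ 0.0084
Since p ≈ 0.0084 < α = 0.025, reject H0; the evidence is statistically significant.

2.478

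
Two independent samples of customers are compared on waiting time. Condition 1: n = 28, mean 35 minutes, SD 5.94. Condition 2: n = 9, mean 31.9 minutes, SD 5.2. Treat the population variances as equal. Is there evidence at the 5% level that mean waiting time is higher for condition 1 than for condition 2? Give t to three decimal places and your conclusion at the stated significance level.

Let group 1 = condition 1, group 2 = condition 2. H0: μ_1 = μ_2; H1: μ_1 > μ_2 (two-sample pooled-variance t-test, right-tailed).
s_p² = [(28−1)·5.94² + (9−1)·5.2²]/(28+9−2) = 33.3993
t = (35 − 31.9)/√[33.3993·(1/28 + 1/9)] = 1.400
df = n₁ + n₂ − 2 = 35
p-value = P(T ≥ 1.400) ≈ 0.0852
Since p ≈ 0.0852 > α = 0.05, fail to reject H0; the data do not provide sufficient evidence against H0.

t = 1.400; fail to reject H0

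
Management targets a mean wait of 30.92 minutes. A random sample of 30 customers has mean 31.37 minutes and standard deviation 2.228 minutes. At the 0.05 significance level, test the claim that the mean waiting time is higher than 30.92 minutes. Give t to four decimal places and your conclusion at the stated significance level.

t = 1.1063; fail to reject H0

H0: μ = 30.92; H1: μ > 30.92 (one-sample t-test, right-tailed).
t = (x̄ − μ₀)/(s/√n) = (31.37 − 30.92)/(2.228/√30) = 1.1063
df = n − 1 = 29
p-value = P(T ≥ 1.1063) ≈ 0.139
Since p ≈ 0.139 > α = 0.05, fail to reject H0; the data do not provide sufficient evidence against H0.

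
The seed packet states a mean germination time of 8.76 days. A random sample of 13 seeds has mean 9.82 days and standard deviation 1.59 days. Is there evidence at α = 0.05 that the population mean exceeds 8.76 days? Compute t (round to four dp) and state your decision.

H0: μ = 8.76; H1: μ > 8.76 (one-sample t-test, right-tailed).
t = (x̄ − μ₀)/(s/√n) = (9.82 − 8.76)/(1.59/√13) = 2.4037
df = n − 1 = 12
p-value = P(T ≥ 2.4037) ≈ 0.017
Since p ≈ 0.017 < α = 0.05, reject H0; the evidence is statistically significant.

t = 2.4037; reject H0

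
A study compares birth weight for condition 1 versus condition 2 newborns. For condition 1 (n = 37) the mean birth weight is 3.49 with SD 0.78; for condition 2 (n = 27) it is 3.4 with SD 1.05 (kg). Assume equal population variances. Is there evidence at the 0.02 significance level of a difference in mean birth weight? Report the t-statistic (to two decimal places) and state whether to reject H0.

t = 0.39; fail to reject H0

Let group 1 = condition 1, group 2 = condition 2. H0: μ_1 = μ_2; H1: μ_1 ≠ μ_2 (two-sample pooled-variance t-test, two-sided).
s_p² = [(37−1)·0.78² + (27−1)·1.05²]/(37+27−2) = 0.815603
t = (3.49 − 3.4)/√[0.815603·(1/37 + 1/27)] = 0.39
df = n₁ + n₂ − 2 = 62
Two-sided p-value ≈ 0.6951
Since p ≈ 0.6951 > α = 0.02, fail to reject H0; the data do not provide sufficient evidence against H0.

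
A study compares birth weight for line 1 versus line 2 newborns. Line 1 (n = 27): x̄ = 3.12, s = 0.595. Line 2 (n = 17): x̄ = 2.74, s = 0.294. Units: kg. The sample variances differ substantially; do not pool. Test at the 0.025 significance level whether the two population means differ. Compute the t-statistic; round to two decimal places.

Let group 1 = line 1, group 2 = line 2. H0: μ_1 = μ_2; H1: μ_1 ≠ μ_2 (Welch's two-sample t-test, two-sided).
t = (x̄_1 − x̄_2)/√(s_1²/n_1 + s_2²/n_2) = (3.12 − 2.74)/√(0.595²/27 + 0.294²/17) = 2.82
Welch–Satterthwaite df ≈ 40.24
Two-sided p-value ≈ 0.0075
Since p ≈ 0.0075 < α = 0.025, reject H0; the evidence is statistically significant.

2.82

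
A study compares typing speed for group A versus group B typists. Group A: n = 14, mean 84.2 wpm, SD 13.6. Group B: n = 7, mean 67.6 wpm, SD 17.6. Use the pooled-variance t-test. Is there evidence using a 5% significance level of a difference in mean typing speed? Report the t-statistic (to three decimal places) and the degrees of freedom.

Let group 1 = group A, group 2 = group B. H0: μ_1 = μ_2; H1: μ_1 ≠ μ_2 (two-sample pooled-variance t-test, two-sided).
s_p² = [(14−1)·13.6² + (7−1)·17.6²]/(14+7−2) = 224.371
t = (84.2 − 67.6)/√[224.371·(1/14 + 1/7)] = 2.394
df = n₁ + n₂ − 2 = 19
Two-sided p-value ≈ 0.027
Since p ≈ 0.027 < α = 0.05, reject H0; the data support H1.

t = 2.394, df = 19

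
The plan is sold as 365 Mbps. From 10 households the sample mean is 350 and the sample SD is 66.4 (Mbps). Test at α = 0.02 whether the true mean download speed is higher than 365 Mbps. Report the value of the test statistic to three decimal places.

H0: μ = 365; H1: μ > 365 (one-sample t-test, right-tailed).
t = (x̄ − μ₀)/(s/√n) = (350 − 365)/(66.4/√10) = -0.714
df = n − 1 = 9
p-value = P(T ≥ -0.714) ≈ 0.7534
Since p ≈ 0.7534 > α = 0.02, fail to reject H0; the data do not provide sufficient evidence against H0.

-0.714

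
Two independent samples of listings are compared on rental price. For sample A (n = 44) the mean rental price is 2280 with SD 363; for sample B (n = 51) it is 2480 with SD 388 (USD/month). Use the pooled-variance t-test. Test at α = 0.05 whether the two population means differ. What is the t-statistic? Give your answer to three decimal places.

Let group 1 = sample A, group 2 = sample B. H0: μ_1 = μ_2; H1: μ_1 ≠ μ_2 (two-sample pooled-variance t-test, two-sided).
s_p² = [(44−1)·363² + (51−1)·388²]/(44+51−2) = 141863
t = (2280 − 2480)/√[141863·(1/44 + 1/51)] = -2.581
df = n₁ + n₂ − 2 = 93
Two-sided p-value ≈ 0.0114
Since p ≈ 0.0114 < α = 0.05, reject H0; the evidence is statistically significant.

-2.581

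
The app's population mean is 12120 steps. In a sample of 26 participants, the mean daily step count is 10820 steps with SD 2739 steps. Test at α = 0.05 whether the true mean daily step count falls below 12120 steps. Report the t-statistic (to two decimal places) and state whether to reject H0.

t = -2.42; reject H0

H0: μ = 12120; H1: μ < 12120 (one-sample t-test, left-tailed).
t = (x̄ − μ₀)/(s/√n) = (10820 − 12120)/(2739/√26) = -2.42
df = n − 1 = 25
p-value = P(T ≤ -2.42) ≈ 0.012
Since p ≈ 0.012 < α = 0.05, reject H0; the evidence is statistically significant.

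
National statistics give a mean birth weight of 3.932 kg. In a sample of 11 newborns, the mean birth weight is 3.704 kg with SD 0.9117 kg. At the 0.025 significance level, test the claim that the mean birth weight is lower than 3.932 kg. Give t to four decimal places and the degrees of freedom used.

H0: μ = 3.932; H1: μ < 3.932 (one-sample t-test, left-tailed).
t = (x̄ − μ₀)/(s/√n) = (3.704 − 3.932)/(0.9117/√11) = -0.8294
df = n − 1 = 10
p-value = P(T ≤ -0.8294) ≈ 0.2131
Since p ≈ 0.2131 > α = 0.025, fail to reject H0; the data do not provide sufficient evidence against H0.

t = -0.8294, df = 10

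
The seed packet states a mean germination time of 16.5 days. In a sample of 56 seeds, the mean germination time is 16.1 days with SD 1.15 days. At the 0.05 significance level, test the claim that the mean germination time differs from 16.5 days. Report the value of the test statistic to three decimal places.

-2.603

H0: μ = 16.5; H1: μ ≠ 16.5 (one-sample t-test, two-sided).
t = (x̄ − μ₀)/(s/√n) = (16.1 − 16.5)/(1.15/√56) = -2.603
df = n − 1 = 55
Two-sided p-value ≈ 0.0119
Since p ≈ 0.0119 < α = 0.05, reject H0; the evidence is statistically significant.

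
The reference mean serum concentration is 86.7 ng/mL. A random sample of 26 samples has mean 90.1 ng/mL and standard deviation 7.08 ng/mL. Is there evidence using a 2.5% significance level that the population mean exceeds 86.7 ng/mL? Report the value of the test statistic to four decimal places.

2.4487

H0: μ = 86.7; H1: μ > 86.7 (one-sample t-test, right-tailed).
t = (x̄ − μ₀)/(s/√n) = (90.1 − 86.7)/(7.08/√26) = 2.4487
df = n − 1 = 25
p-value = P(T ≥ 2.4487) ≈ 0.011
Since p ≈ 0.011 < α = 0.025, reject H0; the data support H1.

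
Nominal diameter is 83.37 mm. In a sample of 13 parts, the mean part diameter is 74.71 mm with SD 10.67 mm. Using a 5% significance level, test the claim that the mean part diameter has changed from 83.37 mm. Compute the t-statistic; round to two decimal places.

H0: μ = 83.37; H1: μ ≠ 83.37 (one-sample t-test, two-sided).
t = (x̄ − μ₀)/(s/√n) = (74.71 − 83.37)/(10.67/√13) = -2.93
df = n − 1 = 12
Two-sided p-value ≈ 0.0127
Since p ≈ 0.0127 < α = 0.05, reject H0; the data support H1.

-2.93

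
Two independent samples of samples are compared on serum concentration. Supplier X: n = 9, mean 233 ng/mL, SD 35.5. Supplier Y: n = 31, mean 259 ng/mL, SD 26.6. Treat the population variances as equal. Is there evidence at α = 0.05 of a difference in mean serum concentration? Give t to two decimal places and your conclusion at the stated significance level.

t = -2.39; reject H0

Let group 1 = supplier X, group 2 = supplier Y. H0: μ_1 = μ_2; H1: μ_1 ≠ μ_2 (two-sample pooled-variance t-test, two-sided).
s_p² = [(9−1)·35.5² + (31−1)·26.6²]/(9+31−2) = 823.916
t = (233 − 259)/√[823.916·(1/9 + 1/31)] = -2.39
df = n₁ + n₂ − 2 = 38
Two-sided p-value ≈ 0.0218
Since p ≈ 0.0218 < α = 0.05, reject H0; the evidence is statistically significant.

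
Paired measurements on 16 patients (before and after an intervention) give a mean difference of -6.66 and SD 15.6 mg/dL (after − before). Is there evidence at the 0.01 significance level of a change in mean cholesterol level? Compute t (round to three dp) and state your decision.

H0: μ_d = 0; H1: μ_d ≠ 0 (paired t-test on the differences, two-sided).
t = d̄/(s_d/√n) = -6.66/(15.6/√16) = -1.708
df = n − 1 = 15
Two-sided p-value ≈ 0.1083
Since p ≈ 0.1083 > α = 0.01, fail to reject H0; the data do not provide sufficient evidence against H0.

t = -1.708; fail to reject H0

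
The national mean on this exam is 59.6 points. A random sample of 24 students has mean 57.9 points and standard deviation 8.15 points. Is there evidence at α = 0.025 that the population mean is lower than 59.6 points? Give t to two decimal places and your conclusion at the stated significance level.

H0: μ = 59.6; H1: μ < 59.6 (one-sample t-test, left-tailed).
t = (x̄ − μ₀)/(s/√n) = (57.9 − 59.6)/(8.15/√24) = -1.02
df = n − 1 = 23
p-value = P(T ≤ -1.02) ≈ 0.1587
Since p ≈ 0.1587 > α = 0.025, fail to reject H0; the evidence is not statistically significant.

t = -1.02; fail to reject H0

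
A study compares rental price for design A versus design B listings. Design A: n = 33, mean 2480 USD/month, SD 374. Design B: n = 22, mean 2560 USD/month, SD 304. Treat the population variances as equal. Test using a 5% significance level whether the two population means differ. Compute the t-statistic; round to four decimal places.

Let group 1 = design A, group 2 = design B. H0: μ_1 = μ_2; H1: μ_1 ≠ μ_2 (two-sample pooled-variance t-test, two-sided).
s_p² = [(33−1)·374² + (22−1)·304²]/(33+22−2) = 121071
t = (2480 − 2560)/√[121071·(1/33 + 1/22)] = -0.8353
df = n₁ + n₂ − 2 = 53
Two-sided p-value ≈ 0.407
Since p ≈ 0.407 > α = 0.05, fail to reject H0; the data do not provide sufficient evidence against H0.

-0.8353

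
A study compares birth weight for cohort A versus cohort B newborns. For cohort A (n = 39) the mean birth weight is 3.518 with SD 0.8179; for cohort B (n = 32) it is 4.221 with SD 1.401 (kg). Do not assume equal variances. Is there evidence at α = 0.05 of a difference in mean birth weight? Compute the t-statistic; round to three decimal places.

-2.509

Let group 1 = cohort A, group 2 = cohort B. H0: μ_1 = μ_2; H1: μ_1 ≠ μ_2 (Welch's two-sample t-test, two-sided).
t = (x̄_1 − x̄_2)/√(s_1²/n_1 + s_2²/n_2) = (3.518 − 4.221)/√(0.8179²/39 + 1.401²/32) = -2.509
Welch–Satterthwaite df ≈ 47.72
Two-sided p-value ≈ 0.016
Since p ≈ 0.016 < α = 0.05, reject H0; the data support H1.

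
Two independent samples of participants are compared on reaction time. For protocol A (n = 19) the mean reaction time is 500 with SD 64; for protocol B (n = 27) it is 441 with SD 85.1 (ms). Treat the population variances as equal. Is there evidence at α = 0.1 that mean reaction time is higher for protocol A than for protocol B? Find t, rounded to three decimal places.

2.553

Let group 1 = protocol A, group 2 = protocol B. H0: μ_1 = μ_2; H1: μ_1 > μ_2 (two-sample pooled-variance t-test, right-tailed).
s_p² = [(19−1)·64² + (27−1)·85.1²]/(19+27−2) = 5955.01
t = (500 − 441)/√[5955.01·(1/19 + 1/27)] = 2.553
df = n₁ + n₂ − 2 = 44
p-value = P(T ≥ 2.553) ≈ 0.0071
Since p ≈ 0.0071 < α = 0.1, reject H0; the evidence is statistically significant.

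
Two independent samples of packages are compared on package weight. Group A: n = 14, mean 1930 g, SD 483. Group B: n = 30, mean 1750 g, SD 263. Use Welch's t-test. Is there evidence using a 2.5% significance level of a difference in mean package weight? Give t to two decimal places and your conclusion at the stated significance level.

t = 1.31; fail to reject H0

Let group 1 = group A, group 2 = group B. H0: μ_1 = μ_2; H1: μ_1 ≠ μ_2 (Welch's two-sample t-test, two-sided).
t = (x̄_1 − x̄_2)/√(s_1²/n_1 + s_2²/n_2) = (1930 − 1750)/√(483²/14 + 263²/30) = 1.31
Welch–Satterthwaite df ≈ 16.70
Two-sided p-value ≈ 0.2089
Since p ≈ 0.2089 > α = 0.025, fail to reject H0; the evidence is not statistically significant.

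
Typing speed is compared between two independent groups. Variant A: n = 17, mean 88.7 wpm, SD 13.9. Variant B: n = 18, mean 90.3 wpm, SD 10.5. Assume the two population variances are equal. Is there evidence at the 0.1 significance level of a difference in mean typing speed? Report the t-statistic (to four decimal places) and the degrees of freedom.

Let group 1 = variant A, group 2 = variant B. H0: μ_1 = μ_2; H1: μ_1 ≠ μ_2 (two-sample pooled-variance t-test, two-sided).
s_p² = [(17−1)·13.9² + (18−1)·10.5²]/(17+18−2) = 150.473
t = (88.7 − 90.3)/√[150.473·(1/17 + 1/18)] = -0.3857
df = n₁ + n₂ − 2 = 33
Two-sided p-value ≈ 0.7022
Since p ≈ 0.7022 > α = 0.1, fail to reject H0; the evidence is not statistically significant.

t = -0.3857, df = 33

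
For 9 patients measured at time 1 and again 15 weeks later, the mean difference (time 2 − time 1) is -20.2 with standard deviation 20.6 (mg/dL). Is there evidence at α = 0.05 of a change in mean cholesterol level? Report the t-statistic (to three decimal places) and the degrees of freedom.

t = -2.942, df = 8

H0: μ_d = 0; H1: μ_d ≠ 0 (paired t-test on the differences, two-sided).
t = d̄/(s_d/√n) = -20.2/(20.6/√9) = -2.942
df = n − 1 = 8
Two-sided p-value ≈ 0.019
Since p ≈ 0.019 < α = 0.05, reject H0; the evidence is statistically significant.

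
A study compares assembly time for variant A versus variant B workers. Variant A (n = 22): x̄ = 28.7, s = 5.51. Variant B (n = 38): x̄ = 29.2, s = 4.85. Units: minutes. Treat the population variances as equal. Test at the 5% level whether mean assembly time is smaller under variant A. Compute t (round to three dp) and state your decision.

t = -0.366; fail to reject H0

Let group 1 = variant A, group 2 = variant B. H0: μ_1 = μ_2; H1: μ_1 < μ_2 (two-sample pooled-variance t-test, left-tailed).
s_p² = [(22−1)·5.51² + (38−1)·4.85²]/(22+38−2) = 25.9982
t = (28.7 − 29.2)/√[25.9982·(1/22 + 1/38)] = -0.366
df = n₁ + n₂ − 2 = 58
p-value = P(T ≤ -0.366) ≈ 0.3578
Since p ≈ 0.3578 > α = 0.05, fail to reject H0; the evidence is not statistically significant.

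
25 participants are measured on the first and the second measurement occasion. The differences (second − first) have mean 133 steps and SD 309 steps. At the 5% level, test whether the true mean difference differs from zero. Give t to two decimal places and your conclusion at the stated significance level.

H0: μ_d = 0; H1: μ_d ≠ 0 (paired t-test on the differences, two-sided).
t = d̄/(s_d/√n) = 133/(309/√25) = 2.15
df = n − 1 = 24
Two-sided p-value ≈ 0.042
Since p ≈ 0.042 < α = 0.05, reject H0; the data support H1.

t = 2.15; reject H0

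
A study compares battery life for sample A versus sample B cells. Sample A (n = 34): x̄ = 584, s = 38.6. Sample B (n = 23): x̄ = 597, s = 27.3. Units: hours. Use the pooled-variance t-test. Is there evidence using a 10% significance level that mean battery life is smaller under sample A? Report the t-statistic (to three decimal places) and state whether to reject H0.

t = -1.395; reject H0

Let group 1 = sample A, group 2 = sample B. H0: μ_1 = μ_2; H1: μ_1 < μ_2 (two-sample pooled-variance t-test, left-tailed).
s_p² = [(34−1)·38.6² + (23−1)·27.3²]/(34+23−2) = 1192.09
t = (584 − 597)/√[1192.09·(1/34 + 1/23)] = -1.395
df = n₁ + n₂ − 2 = 55
p-value = P(T ≤ -1.395) ≈ 0.084
Since p ≈ 0.084 < α = 0.1, reject H0; the data support H1.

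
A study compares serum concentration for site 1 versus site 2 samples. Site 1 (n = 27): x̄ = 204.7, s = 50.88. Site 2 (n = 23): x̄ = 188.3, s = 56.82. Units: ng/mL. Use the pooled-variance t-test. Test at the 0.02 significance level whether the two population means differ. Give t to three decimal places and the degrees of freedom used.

Let group 1 = site 1, group 2 = site 2. H0: μ_1 = μ_2; H1: μ_1 ≠ μ_2 (two-sample pooled-variance t-test, two-sided).
s_p² = [(27−1)·50.88² + (23−1)·56.82²]/(27+23−2) = 2881.99
t = (204.7 − 188.3)/√[2881.99·(1/27 + 1/23)] = 1.077
df = n₁ + n₂ − 2 = 48
Two-sided p-value ≈ 0.2870
Since p ≈ 0.2870 > α = 0.02, fail to reject H0; the data do not provide sufficient evidence against H0.

t = 1.077, df = 48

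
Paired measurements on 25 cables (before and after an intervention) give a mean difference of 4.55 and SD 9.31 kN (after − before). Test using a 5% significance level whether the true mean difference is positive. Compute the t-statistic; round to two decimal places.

H0: μ_d = 0; H1: μ_d > 0 (paired t-test on the differences, right-tailed).
t = d̄/(s_d/√n) = 4.55/(9.31/√25) = 2.44
df = n − 1 = 24
p-value = P(T ≥ 2.44) ≈ 0.011
Since p ≈ 0.011 < α = 0.05, reject H0; the data support H1.

2.44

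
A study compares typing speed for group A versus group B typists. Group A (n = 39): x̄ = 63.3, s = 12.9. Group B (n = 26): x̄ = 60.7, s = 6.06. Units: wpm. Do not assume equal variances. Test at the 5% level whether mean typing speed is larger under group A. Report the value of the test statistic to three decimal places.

1.091

Let group 1 = group A, group 2 = group B. H0: μ_1 = μ_2; H1: μ_1 > μ_2 (Welch's two-sample t-test, right-tailed).
t = (x̄_1 − x̄_2)/√(s_1²/n_1 + s_2²/n_2) = (63.3 − 60.7)/√(12.9²/39 + 6.06²/26) = 1.091
Welch–Satterthwaite df ≈ 57.71
p-value = P(T ≥ 1.091) ≈ 0.1399
Since p ≈ 0.1399 > α = 0.05, fail to reject H0; the data do not provide sufficient evidence against H0.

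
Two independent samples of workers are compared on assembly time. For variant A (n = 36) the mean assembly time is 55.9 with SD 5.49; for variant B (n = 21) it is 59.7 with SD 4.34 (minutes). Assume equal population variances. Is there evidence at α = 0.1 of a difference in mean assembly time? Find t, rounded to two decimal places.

Let group 1 = variant A, group 2 = variant B. H0: μ_1 = μ_2; H1: μ_1 ≠ μ_2 (two-sample pooled-variance t-test, two-sided).
s_p² = [(36−1)·5.49² + (21−1)·4.34²]/(36+21−2) = 26.0294
t = (55.9 − 59.7)/√[26.0294·(1/36 + 1/21)] = -2.71
df = n₁ + n₂ − 2 = 55
Two-sided p-value ≈ 0.0089
Since p ≈ 0.0089 < α = 0.1, reject H0; the data support H1.

-2.71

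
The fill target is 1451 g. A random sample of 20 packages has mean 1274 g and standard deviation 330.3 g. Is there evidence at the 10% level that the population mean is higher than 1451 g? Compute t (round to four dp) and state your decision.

t = -2.3965; fail to reject H0

H0: μ = 1451; H1: μ > 1451 (one-sample t-test, right-tailed).
t = (x̄ − μ₀)/(s/√n) = (1274 − 1451)/(330.3/√20) = -2.3965
df = n − 1 = 19
p-value = P(T ≥ -2.3965) ≈ 0.9865
Since p ≈ 0.9865 > α = 0.1, fail to reject H0; the data do not provide sufficient evidence against H0.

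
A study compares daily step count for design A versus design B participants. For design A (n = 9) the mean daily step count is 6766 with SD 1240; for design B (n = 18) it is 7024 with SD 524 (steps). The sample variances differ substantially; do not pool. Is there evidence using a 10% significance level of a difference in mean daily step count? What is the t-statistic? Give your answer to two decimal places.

Let group 1 = design A, group 2 = design B. H0: μ_1 = μ_2; H1: μ_1 ≠ μ_2 (Welch's two-sample t-test, two-sided).
t = (x̄_1 − x̄_2)/√(s_1²/n_1 + s_2²/n_2) = (6766 − 7024)/√(1240²/9 + 524²/18) = -0.60
Welch–Satterthwaite df ≈ 9.46
Two-sided p-value ≈ 0.5638
Since p ≈ 0.5638 > α = 0.1, fail to reject H0; the data do not provide sufficient evidence against H0.

-0.60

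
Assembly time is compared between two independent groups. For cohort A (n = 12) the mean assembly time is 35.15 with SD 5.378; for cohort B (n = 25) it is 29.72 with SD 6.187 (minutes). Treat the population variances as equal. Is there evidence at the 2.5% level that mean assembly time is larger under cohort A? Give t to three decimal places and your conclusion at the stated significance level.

t = 2.601; reject H0

Let group 1 = cohort A, group 2 = cohort B. H0: μ_1 = μ_2; H1: μ_1 > μ_2 (two-sample pooled-variance t-test, right-tailed).
s_p² = [(12−1)·5.378² + (25−1)·6.187²]/(12+25−2) = 35.3385
t = (35.15 − 29.72)/√[35.3385·(1/12 + 1/25)] = 2.601
df = n₁ + n₂ − 2 = 35
p-value = P(T ≥ 2.601) ≈ 0.007
Since p ≈ 0.007 < α = 0.025, reject H0; the evidence is statistically significant.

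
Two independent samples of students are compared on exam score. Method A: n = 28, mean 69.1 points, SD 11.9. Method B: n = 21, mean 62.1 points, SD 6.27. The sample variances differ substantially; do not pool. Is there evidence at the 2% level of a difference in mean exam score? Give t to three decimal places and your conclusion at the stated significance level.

Let group 1 = method A, group 2 = method B. H0: μ_1 = μ_2; H1: μ_1 ≠ μ_2 (Welch's two-sample t-test, two-sided).
t = (x̄_1 − x̄_2)/√(s_1²/n_1 + s_2²/n_2) = (69.1 − 62.1)/√(11.9²/28 + 6.27²/21) = 2.659
Welch–Satterthwaite df ≈ 42.78
Two-sided p-value ≈ 0.0110
Since p ≈ 0.0110 < α = 0.02, reject H0; the evidence is statistically significant.

t = 2.659; reject H0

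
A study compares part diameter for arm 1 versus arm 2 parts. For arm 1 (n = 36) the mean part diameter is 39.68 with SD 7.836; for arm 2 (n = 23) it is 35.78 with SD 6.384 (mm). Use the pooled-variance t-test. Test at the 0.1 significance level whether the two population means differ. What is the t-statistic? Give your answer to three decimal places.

1.999

Let group 1 = arm 1, group 2 = arm 2. H0: μ_1 = μ_2; H1: μ_1 ≠ μ_2 (two-sample pooled-variance t-test, two-sided).
s_p² = [(36−1)·7.836² + (23−1)·6.384²]/(36+23−2) = 53.4337
t = (39.68 − 35.78)/√[53.4337·(1/36 + 1/23)] = 1.999
df = n₁ + n₂ − 2 = 57
Two-sided p-value ≈ 0.0504
Since p ≈ 0.0504 < α = 0.1, reject H0; the evidence is statistically significant.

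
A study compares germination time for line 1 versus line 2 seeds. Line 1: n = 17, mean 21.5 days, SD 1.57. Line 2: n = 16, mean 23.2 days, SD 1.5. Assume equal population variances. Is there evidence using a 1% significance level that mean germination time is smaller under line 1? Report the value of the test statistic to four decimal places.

Let group 1 = line 1, group 2 = line 2. H0: μ_1 = μ_2; H1: μ_1 < μ_2 (two-sample pooled-variance t-test, left-tailed).
s_p² = [(17−1)·1.57² + (16−1)·1.5²]/(17+16−2) = 2.36092
t = (21.5 − 23.2)/√[2.36092·(1/17 + 1/16)] = -3.1764
df = n₁ + n₂ − 2 = 31
p-value = P(T ≤ -3.1764) ≈ 0.002
Since p ≈ 0.002 < α = 0.01, reject H0; the data support H1.

-3.1764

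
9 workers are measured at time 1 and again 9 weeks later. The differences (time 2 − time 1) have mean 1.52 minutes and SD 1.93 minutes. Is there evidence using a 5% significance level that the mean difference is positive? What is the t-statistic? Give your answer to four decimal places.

H0: μ_d = 0; H1: μ_d > 0 (paired t-test on the differences, right-tailed).
t = d̄/(s_d/√n) = 1.52/(1.93/√9) = 2.3627
df = n − 1 = 8
p-value = P(T ≥ 2.3627) ≈ 0.0229
Since p ≈ 0.0229 < α = 0.05, reject H0; the data support H1.

2.3627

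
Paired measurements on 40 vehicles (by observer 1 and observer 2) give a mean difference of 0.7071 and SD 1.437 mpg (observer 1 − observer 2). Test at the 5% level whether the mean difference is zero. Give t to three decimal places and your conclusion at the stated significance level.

H0: μ_d = 0; H1: μ_d ≠ 0 (paired t-test on the differences, two-sided).
t = d̄/(s_d/√n) = 0.7071/(1.437/√40) = 3.112
df = n − 1 = 39
Two-sided p-value ≈ 0.003
Since p ≈ 0.003 < α = 0.05, reject H0; the evidence is statistically significant.

t = 3.112; reject H0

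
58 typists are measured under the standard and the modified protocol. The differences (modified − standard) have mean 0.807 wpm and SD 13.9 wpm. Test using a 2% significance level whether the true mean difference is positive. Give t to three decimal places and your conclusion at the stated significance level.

t = 0.442; fail to reject H0

H0: μ_d = 0; H1: μ_d > 0 (paired t-test on the differences, right-tailed).
t = d̄/(s_d/√n) = 0.807/(13.9/√58) = 0.442
df = n − 1 = 57
p-value = P(T ≥ 0.442) ≈ 0.3300
Since p ≈ 0.3300 > α = 0.02, fail to reject H0; the evidence is not statistically significant.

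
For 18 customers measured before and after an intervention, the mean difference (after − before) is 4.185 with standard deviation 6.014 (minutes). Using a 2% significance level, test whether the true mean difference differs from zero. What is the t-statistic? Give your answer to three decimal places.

2.952

H0: μ_d = 0; H1: μ_d ≠ 0 (paired t-test on the differences, two-sided).
t = d̄/(s_d/√n) = 4.185/(6.014/√18) = 2.952
df = n − 1 = 17
Two-sided p-value ≈ 0.009
Since p ≈ 0.009 < α = 0.02, reject H0; the data support H1.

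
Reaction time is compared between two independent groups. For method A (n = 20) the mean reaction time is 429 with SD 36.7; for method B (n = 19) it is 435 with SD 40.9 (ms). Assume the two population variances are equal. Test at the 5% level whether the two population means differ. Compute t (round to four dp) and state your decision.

t = -0.4827; fail to reject H0

Let group 1 = method A, group 2 = method B. H0: μ_1 = μ_2; H1: μ_1 ≠ μ_2 (two-sample pooled-variance t-test, two-sided).
s_p² = [(20−1)·36.7² + (19−1)·40.9²]/(20+19−2) = 1505.45
t = (429 − 435)/√[1505.45·(1/20 + 1/19)] = -0.4827
df = n₁ + n₂ − 2 = 37
Two-sided p-value ≈ 0.632
Since p ≈ 0.632 > α = 0.05, fail to reject H0; the data do not provide sufficient evidence against H0.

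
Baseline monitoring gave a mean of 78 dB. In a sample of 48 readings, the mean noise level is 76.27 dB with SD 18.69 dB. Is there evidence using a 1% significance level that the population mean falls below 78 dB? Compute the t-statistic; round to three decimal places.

-0.641

H0: μ = 78; H1: μ < 78 (one-sample t-test, left-tailed).
t = (x̄ − μ₀)/(s/√n) = (76.27 − 78)/(18.69/√48) = -0.641
df = n − 1 = 47
p-value = P(T ≤ -0.641) ≈ 0.262
Since p ≈ 0.262 > α = 0.01, fail to reject H0; the data do not provide sufficient evidence against H0.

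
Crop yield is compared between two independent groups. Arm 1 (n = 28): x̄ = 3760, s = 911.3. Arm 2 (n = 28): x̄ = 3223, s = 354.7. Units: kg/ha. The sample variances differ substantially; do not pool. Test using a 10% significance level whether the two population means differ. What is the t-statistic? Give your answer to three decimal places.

2.906

Let group 1 = arm 1, group 2 = arm 2. H0: μ_1 = μ_2; H1: μ_1 ≠ μ_2 (Welch's two-sample t-test, two-sided).
t = (x̄_1 − x̄_2)/√(s_1²/n_1 + s_2²/n_2) = (3760 − 3223)/√(911.3²/28 + 354.7²/28) = 2.906
Welch–Satterthwaite df ≈ 35.00
Two-sided p-value ≈ 0.006
Since p ≈ 0.006 < α = 0.1, reject H0; the data support H1.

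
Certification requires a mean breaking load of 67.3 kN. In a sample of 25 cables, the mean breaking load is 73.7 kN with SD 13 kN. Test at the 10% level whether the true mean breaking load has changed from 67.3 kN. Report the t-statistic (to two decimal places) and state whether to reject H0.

H0: μ = 67.3; H1: μ ≠ 67.3 (one-sample t-test, two-sided).
t = (x̄ − μ₀)/(s/√n) = (73.7 − 67.3)/(13/√25) = 2.46
df = n − 1 = 24
Two-sided p-value ≈ 0.0214
Since p ≈ 0.0214 < α = 0.1, reject H0; the data support H1.

t = 2.46; reject H0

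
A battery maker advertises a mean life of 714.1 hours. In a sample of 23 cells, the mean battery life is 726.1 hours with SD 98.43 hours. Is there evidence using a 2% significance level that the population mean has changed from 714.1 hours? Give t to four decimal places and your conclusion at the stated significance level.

H0: μ = 714.1; H1: μ ≠ 714.1 (one-sample t-test, two-sided).
t = (x̄ − μ₀)/(s/√n) = (726.1 − 714.1)/(98.43/√23) = 0.5847
df = n − 1 = 22
Two-sided p-value ≈ 0.5647
Since p ≈ 0.5647 > α = 0.02, fail to reject H0; the evidence is not statistically significant.

t = 0.5847; fail to reject H0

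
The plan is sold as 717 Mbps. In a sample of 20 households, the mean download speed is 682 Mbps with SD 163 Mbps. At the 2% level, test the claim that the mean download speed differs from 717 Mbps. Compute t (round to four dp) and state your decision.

t = -0.9603; fail to reject H0

H0: μ = 717; H1: μ ≠ 717 (one-sample t-test, two-sided).
t = (x̄ − μ₀)/(s/√n) = (682 − 717)/(163/√20) = -0.9603
df = n − 1 = 19
Two-sided p-value ≈ 0.3490
Since p ≈ 0.3490 > α = 0.02, fail to reject H0; the data do not provide sufficient evidence against H0.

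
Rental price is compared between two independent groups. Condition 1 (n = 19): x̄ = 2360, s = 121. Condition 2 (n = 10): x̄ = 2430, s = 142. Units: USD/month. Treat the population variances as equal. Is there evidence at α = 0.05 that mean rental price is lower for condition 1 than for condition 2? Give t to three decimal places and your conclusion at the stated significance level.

Let group 1 = condition 1, group 2 = condition 2. H0: μ_1 = μ_2; H1: μ_1 < μ_2 (two-sample pooled-variance t-test, left-tailed).
s_p² = [(19−1)·121² + (10−1)·142²]/(19+10−2) = 16482
t = (2360 − 2430)/√[16482·(1/19 + 1/10)] = -1.396
df = n₁ + n₂ − 2 = 27
p-value = P(T ≤ -1.396) ≈ 0.087
Since p ≈ 0.087 > α = 0.05, fail to reject H0; the data do not provide sufficient evidence against H0.

t = -1.396; fail to reject H0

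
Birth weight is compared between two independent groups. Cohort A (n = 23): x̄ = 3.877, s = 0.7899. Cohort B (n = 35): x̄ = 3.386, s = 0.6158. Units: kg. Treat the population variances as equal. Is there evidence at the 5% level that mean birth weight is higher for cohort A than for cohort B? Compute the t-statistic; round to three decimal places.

2.653

Let group 1 = cohort A, group 2 = cohort B. H0: μ_1 = μ_2; H1: μ_1 > μ_2 (two-sample pooled-variance t-test, right-tailed).
s_p² = [(23−1)·0.7899² + (35−1)·0.6158²]/(23+35−2) = 0.475354
t = (3.877 − 3.386)/√[0.475354·(1/23 + 1/35)] = 2.653
df = n₁ + n₂ − 2 = 56
p-value = P(T ≥ 2.653) ≈ 0.0052
Since p ≈ 0.0052 < α = 0.05, reject H0; the data support H1.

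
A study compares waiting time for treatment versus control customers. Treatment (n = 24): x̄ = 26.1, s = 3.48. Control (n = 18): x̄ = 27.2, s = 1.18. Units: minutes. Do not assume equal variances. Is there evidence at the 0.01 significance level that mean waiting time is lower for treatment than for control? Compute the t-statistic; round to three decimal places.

Let group 1 = treatment, group 2 = control. H0: μ_1 = μ_2; H1: μ_1 < μ_2 (Welch's two-sample t-test, left-tailed).
t = (x̄_1 − x̄_2)/√(s_1²/n_1 + s_2²/n_2) = (26.1 − 27.2)/√(3.48²/24 + 1.18²/18) = -1.442
Welch–Satterthwaite df ≈ 29.65
p-value = P(T ≤ -1.442) ≈ 0.0799
Since p ≈ 0.0799 > α = 0.01, fail to reject H0; the evidence is not statistically significant.

-1.442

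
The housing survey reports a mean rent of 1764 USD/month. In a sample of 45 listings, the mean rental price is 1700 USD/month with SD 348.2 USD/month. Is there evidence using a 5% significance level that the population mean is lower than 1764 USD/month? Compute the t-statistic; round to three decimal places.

-1.233

H0: μ = 1764; H1: μ < 1764 (one-sample t-test, left-tailed).
t = (x̄ − μ₀)/(s/√n) = (1700 − 1764)/(348.2/√45) = -1.233
df = n − 1 = 44
p-value = P(T ≤ -1.233) ≈ 0.112
Since p ≈ 0.112 > α = 0.05, fail to reject H0; the evidence is not statistically significant.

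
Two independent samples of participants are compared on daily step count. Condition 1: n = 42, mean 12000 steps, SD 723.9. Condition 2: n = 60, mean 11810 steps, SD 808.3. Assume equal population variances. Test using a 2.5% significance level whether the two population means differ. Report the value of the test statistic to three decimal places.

1.219

Let group 1 = condition 1, group 2 = condition 2. H0: μ_1 = μ_2; H1: μ_1 ≠ μ_2 (two-sample pooled-variance t-test, two-sided).
s_p² = [(42−1)·723.9² + (60−1)·808.3²]/(42+60−2) = 600329
t = (12000 − 11810)/√[600329·(1/42 + 1/60)] = 1.219
df = n₁ + n₂ − 2 = 100
Two-sided p-value ≈ 0.2258
Since p ≈ 0.2258 > α = 0.025, fail to reject H0; the evidence is not statistically significant.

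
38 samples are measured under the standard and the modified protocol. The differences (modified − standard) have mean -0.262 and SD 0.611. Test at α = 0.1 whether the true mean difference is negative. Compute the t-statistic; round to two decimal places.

-2.64

H0: μ_d = 0; H1: μ_d < 0 (paired t-test on the differences, left-tailed).
t = d̄/(s_d/√n) = -0.262/(0.611/√38) = -2.64
df = n − 1 = 37
p-value = P(T ≤ -2.64) ≈ 0.006
Since p ≈ 0.006 < α = 0.1, reject H0; the data support H1.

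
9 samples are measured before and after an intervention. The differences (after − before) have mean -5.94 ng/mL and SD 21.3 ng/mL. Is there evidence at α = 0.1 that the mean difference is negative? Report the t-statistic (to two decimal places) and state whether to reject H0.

t = -0.84; fail to reject H0

H0: μ_d = 0; H1: μ_d < 0 (paired t-test on the differences, left-tailed).
t = d̄/(s_d/√n) = -5.94/(21.3/√9) = -0.84
df = n − 1 = 8
p-value = P(T ≤ -0.84) ≈ 0.2135
Since p ≈ 0.2135 > α = 0.1, fail to reject H0; the data do not provide sufficient evidence against H0.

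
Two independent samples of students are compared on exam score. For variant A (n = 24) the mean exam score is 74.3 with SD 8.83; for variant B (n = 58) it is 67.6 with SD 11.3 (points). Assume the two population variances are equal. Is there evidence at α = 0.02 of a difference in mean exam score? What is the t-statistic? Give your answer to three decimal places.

Let group 1 = variant A, group 2 = variant B. H0: μ_1 = μ_2; H1: μ_1 ≠ μ_2 (two-sample pooled-variance t-test, two-sided).
s_p² = [(24−1)·8.83² + (58−1)·11.3²]/(24+58−2) = 113.395
t = (74.3 − 67.6)/√[113.395·(1/24 + 1/58)] = 2.592
df = n₁ + n₂ − 2 = 80
Two-sided p-value ≈ 0.011
Since p ≈ 0.011 < α = 0.02, reject H0; the data support H1.

2.592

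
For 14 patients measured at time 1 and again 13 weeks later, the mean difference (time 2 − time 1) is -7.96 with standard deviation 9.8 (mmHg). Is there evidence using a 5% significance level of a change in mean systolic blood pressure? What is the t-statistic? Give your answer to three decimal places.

-3.039

H0: μ_d = 0; H1: μ_d ≠ 0 (paired t-test on the differences, two-sided).
t = d̄/(s_d/√n) = -7.96/(9.8/√14) = -3.039
df = n − 1 = 13
Two-sided p-value ≈ 0.009
Since p ≈ 0.009 < α = 0.05, reject H0; the data support H1.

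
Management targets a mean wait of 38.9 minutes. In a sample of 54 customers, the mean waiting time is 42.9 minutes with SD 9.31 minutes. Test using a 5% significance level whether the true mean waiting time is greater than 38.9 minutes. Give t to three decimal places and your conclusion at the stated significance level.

H0: μ = 38.9; H1: μ > 38.9 (one-sample t-test, right-tailed).
t = (x̄ − μ₀)/(s/√n) = (42.9 − 38.9)/(9.31/√54) = 3.157
df = n − 1 = 53
p-value = P(T ≥ 3.157) ≈ 0.001
Since p ≈ 0.001 < α = 0.05, reject H0; the data support H1.

t = 3.157; reject H0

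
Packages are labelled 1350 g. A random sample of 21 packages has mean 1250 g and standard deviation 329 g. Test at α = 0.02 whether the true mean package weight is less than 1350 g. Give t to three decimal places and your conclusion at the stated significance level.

H0: μ = 1350; H1: μ < 1350 (one-sample t-test, left-tailed).
t = (x̄ − μ₀)/(s/√n) = (1250 − 1350)/(329/√21) = -1.393
df = n − 1 = 20
p-value = P(T ≤ -1.393) ≈ 0.0895
Since p ≈ 0.0895 > α = 0.02, fail to reject H0; the data do not provide sufficient evidence against H0.

t = -1.393; fail to reject H0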